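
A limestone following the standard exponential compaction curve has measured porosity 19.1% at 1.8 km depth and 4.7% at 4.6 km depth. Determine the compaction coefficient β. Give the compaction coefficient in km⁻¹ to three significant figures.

0.501 km⁻¹

Athy: phi(Z) = phi₀ e^(−βZ) ⇒ phi₁/phi₂ = e^{β(Z₂−Z₁)} ⇒ β = ln(phi₁/phi₂)/(Z₂−Z₁)
β = ln(0.191/0.047) / (4.6 − 1.8) = ln(4.064) / 2.8 = 1.4021 / 2.8 = 0.5008 km⁻¹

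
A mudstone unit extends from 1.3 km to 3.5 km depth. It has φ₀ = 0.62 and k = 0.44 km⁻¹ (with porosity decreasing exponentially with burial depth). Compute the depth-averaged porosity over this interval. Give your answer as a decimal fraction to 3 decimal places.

0.224

⟨φ⟩ = (1/(Z₂−Z₁)) ∫ φ₀ e^(−kZ) dZ = φ₀·(e^(−k·Z₁) − e^(−k·Z₂)) / (k·(Z₂−Z₁))
e^(−0.44×1.3) = 0.5644; e^(−0.44×3.5) = 0.2144
⟨φ⟩ = 0.62 × (0.5644 − 0.2144) / (0.44 × 2.2) = 0.62 × 0.3616 = 0.2242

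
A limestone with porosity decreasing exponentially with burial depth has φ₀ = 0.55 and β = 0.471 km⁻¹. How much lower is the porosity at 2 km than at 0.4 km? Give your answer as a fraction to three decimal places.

0.241

φ(0.4) = 0.55·e^(−0.471×0.4) = 0.4556
φ(2) = 0.55·e^(−0.471×2) = 0.2144
Δφ = 0.4556 − 0.2144 = 0.2411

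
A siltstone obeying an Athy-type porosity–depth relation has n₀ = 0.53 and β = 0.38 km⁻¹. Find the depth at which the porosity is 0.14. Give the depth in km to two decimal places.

Invert Athy's law: z = ln(n₀/n) / β
z = ln(0.53/0.14) / 0.38 = ln(3.786) / 0.38 = 1.3312 / 0.38 = 3.503 km

3.50 km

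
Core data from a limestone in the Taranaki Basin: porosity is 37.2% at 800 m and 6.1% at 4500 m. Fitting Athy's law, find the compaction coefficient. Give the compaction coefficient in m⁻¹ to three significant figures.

0.000489 m⁻¹

Working in km (1 km = 1000 m; c in km⁻¹ = c in m⁻¹ × 1000):
Athy: n(d) = n₀ e^(−cd) ⇒ n₁/n₂ = e^{c(d₂−d₁)} ⇒ c = ln(n₁/n₂)/(d₂−d₁)
c = ln(0.372/0.061) / (4.5 − 0.8) = ln(6.098) / 3.7 = 1.8080 / 3.7 = 0.4887 km⁻¹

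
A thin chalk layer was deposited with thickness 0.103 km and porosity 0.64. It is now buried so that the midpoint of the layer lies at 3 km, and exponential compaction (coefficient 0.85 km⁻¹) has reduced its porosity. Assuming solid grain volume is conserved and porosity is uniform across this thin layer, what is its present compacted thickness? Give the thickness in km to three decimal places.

Porosity at 3 km: phi = 0.64·exp(−0.85×3) = 0.0500
Solid-volume conservation: h(1−phi) = h₀(1−phi₀) ⇒ h = h₀·(1−phi₀)/(1−phi)
h = 0.103 × (1 − 0.64)/(1 − 0.0500) = 0.103 × 0.3789 = 0.0390 km

0.039 km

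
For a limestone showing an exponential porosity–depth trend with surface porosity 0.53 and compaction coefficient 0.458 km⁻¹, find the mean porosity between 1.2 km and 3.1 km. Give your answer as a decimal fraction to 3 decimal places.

0.204

⟨phi⟩ = (1/(Z₂−Z₁)) ∫ phi₀ e^(−βZ) dZ = phi₀·(e^(−β·Z₁) − e^(−β·Z₂)) / (β·(Z₂−Z₁))
e^(−0.458×1.2) = 0.5772; e^(−0.458×3.1) = 0.2418
⟨phi⟩ = 0.53 × (0.5772 − 0.2418) / (0.458 × 1.9) = 0.53 × 0.3854 = 0.2043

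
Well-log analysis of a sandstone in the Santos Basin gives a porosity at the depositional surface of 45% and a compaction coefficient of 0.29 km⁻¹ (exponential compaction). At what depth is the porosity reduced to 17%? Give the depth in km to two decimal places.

Invert Athy's law: z = ln(φ₀/φ) / β
z = ln(0.45/0.17) / 0.29 = ln(2.647) / 0.29 = 0.9734 / 0.29 = 3.357 km

3.36 km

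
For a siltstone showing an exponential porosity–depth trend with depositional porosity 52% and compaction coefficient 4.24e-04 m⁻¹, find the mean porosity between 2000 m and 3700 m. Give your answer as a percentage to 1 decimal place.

15.9%

Working in km (1 km = 1000 m; β in km⁻¹ = β in m⁻¹ × 1000):
⟨n⟩ = (1/(z₂−z₁)) ∫ n₀ e^(−βz) dz = n₀·(e^(−β·z₁) − e^(−β·z₂)) / (β·(z₂−z₁))
e^(−0.424×2) = 0.4283; e^(−0.424×3.7) = 0.2083
⟨n⟩ = 0.52 × (0.4283 − 0.2083) / (0.424 × 1.7) = 0.52 × 0.3052 = 0.1587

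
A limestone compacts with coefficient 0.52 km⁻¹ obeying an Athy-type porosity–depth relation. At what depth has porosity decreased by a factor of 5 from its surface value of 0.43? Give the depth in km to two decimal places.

φ/φ₀ = 1/5 ⇒ exp(−k·z) = 1/5 ⇒ z = ln(5) / k
z = 1.6094 / 0.52 = 3.095 km

3.10 km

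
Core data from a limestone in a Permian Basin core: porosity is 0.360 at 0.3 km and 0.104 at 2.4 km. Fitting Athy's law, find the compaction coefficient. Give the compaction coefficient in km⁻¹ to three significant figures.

Athy: phi(d) = phi₀ e^(−βd) ⇒ phi₁/phi₂ = e^{β(d₂−d₁)} ⇒ β = ln(phi₁/phi₂)/(d₂−d₁)
β = ln(0.36/0.104) / (2.4 − 0.3) = ln(3.462) / 2.1 = 1.2417 / 2.1 = 0.5913 km⁻¹

0.591 km⁻¹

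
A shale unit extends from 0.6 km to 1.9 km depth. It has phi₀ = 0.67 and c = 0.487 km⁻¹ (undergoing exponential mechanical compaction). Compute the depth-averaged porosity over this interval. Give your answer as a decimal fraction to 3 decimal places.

⟨phi⟩ = (1/(d₂−d₁)) ∫ phi₀ e^(−cd) dd = phi₀·(e^(−c·d₁) − e^(−c·d₂)) / (c·(d₂−d₁))
e^(−0.487×0.6) = 0.7466; e^(−0.487×1.9) = 0.3964
⟨phi⟩ = 0.67 × (0.7466 − 0.3964) / (0.487 × 1.3) = 0.67 × 0.5532 = 0.3706

0.371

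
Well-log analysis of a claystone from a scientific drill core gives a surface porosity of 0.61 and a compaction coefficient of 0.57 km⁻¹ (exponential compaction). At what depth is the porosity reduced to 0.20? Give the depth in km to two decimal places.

1.96 km

Invert Athy's law: Z = ln(φ₀/φ) / β
Z = ln(0.61/0.2) / 0.57 = ln(3.05) / 0.57 = 1.1151 / 0.57 = 1.956 km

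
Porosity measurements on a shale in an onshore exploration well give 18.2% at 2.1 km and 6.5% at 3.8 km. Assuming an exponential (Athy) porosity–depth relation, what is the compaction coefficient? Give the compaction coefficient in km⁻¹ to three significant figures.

Athy: n(Z) = n₀ e^(−βZ) ⇒ n₁/n₂ = e^{β(Z₂−Z₁)} ⇒ β = ln(n₁/n₂)/(Z₂−Z₁)
β = ln(0.182/0.065) / (3.8 − 2.1) = ln(2.8) / 1.7 = 1.0296 / 1.7 = 0.6057 km⁻¹

0.606 km⁻¹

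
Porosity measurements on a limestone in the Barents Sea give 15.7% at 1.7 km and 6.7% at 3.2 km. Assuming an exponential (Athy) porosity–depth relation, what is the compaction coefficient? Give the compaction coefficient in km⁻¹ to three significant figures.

0.568 km⁻¹

Athy: φ(d) = φ₀ e^(−βd) ⇒ φ₁/φ₂ = e^{β(d₂−d₁)} ⇒ β = ln(φ₁/φ₂)/(d₂−d₁)
β = ln(0.157/0.067) / (3.2 − 1.7) = ln(2.343) / 1.5 = 0.8516 / 1.5 = 0.5677 km⁻¹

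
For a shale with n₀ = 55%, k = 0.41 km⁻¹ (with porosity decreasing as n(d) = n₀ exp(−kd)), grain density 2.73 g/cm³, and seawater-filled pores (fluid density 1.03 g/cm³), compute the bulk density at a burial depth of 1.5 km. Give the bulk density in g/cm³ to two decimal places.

Porosity at depth: n = 0.55·exp(−0.41×1.5) = 0.55×0.5406 = 0.2974
Bulk density: ρ_b = (1−n)ρ_g + n·ρ_f = 0.7026×2.73 + 0.2974×1.03
       = 1.918 + 0.306 = 2.225 g/cm³

2.22 g/cm³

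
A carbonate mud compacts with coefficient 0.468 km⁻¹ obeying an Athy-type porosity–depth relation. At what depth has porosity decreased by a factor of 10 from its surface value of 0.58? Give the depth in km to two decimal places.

4.92 km

phi/phi₀ = 1/10 ⇒ exp(−c·z) = 1/10 ⇒ z = ln(10) / c
z = 2.3026 / 0.468 = 4.920 km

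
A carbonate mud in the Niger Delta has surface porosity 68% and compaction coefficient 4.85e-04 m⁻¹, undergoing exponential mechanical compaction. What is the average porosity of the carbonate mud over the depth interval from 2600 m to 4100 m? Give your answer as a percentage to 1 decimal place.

13.7%

Working in km (1 km = 1000 m; c in km⁻¹ = c in m⁻¹ × 1000):
⟨n⟩ = (1/(Z₂−Z₁)) ∫ n₀ e^(−cZ) dZ = n₀·(e^(−c·Z₁) − e^(−c·Z₂)) / (c·(Z₂−Z₁))
e^(−0.485×2.6) = 0.2834; e^(−0.485×4.1) = 0.1369
⟨n⟩ = 0.68 × (0.2834 − 0.1369) / (0.485 × 1.5) = 0.68 × 0.2013 = 0.1369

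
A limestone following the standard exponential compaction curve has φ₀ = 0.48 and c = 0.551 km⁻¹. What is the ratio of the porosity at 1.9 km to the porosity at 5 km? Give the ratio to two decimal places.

φ(z₁)/φ(z₂) = e^(−c·z₁)/e^(−c·z₂) = e^{c(z₂−z₁)}
= exp(0.551 × 3.1) = exp(1.708) = 5.5185

5.52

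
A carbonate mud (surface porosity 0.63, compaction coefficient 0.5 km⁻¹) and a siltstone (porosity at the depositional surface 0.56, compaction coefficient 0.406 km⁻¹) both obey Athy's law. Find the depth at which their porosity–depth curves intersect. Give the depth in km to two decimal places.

Set φ₀ₐ e^(−βₐZ) = φ₀ᵦ e^(−βᵦZ) ⇒ ln(φ₀ₐ/φ₀ᵦ) = (βₐ − βᵦ)·Z
Z = ln(0.63/0.56) / (0.5 − 0.406) = 0.1178 / 0.094 = 1.253 km

1.25 km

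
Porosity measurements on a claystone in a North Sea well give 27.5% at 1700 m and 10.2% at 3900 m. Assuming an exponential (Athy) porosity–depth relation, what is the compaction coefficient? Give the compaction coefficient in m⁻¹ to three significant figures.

Working in km (1 km = 1000 m; c in km⁻¹ = c in m⁻¹ × 1000):
Athy: φ(z) = φ₀ e^(−cz) ⇒ φ₁/φ₂ = e^{c(z₂−z₁)} ⇒ c = ln(φ₁/φ₂)/(z₂−z₁)
c = ln(0.275/0.102) / (3.9 − 1.7) = ln(2.696) / 2.2 = 0.9918 / 2.2 = 0.4508 km⁻¹

0.000451 m⁻¹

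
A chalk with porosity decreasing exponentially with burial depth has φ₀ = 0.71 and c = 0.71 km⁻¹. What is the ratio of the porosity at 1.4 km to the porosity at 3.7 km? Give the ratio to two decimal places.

φ(z₁)/φ(z₂) = e^(−c·z₁)/e^(−c·z₂) = e^{c(z₂−z₁)}
= exp(0.71 × 2.3) = exp(1.633) = 5.1192

5.12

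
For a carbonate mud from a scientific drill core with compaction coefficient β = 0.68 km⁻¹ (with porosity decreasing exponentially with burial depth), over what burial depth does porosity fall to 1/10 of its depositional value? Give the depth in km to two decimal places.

φ/φ₀ = 1/10 ⇒ exp(−β·Z) = 1/10 ⇒ Z = ln(10) / β
Z = 2.3026 / 0.68 = 3.386 km

3.39 km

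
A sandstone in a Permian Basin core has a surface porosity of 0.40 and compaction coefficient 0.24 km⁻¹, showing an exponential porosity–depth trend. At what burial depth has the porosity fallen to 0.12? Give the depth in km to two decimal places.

5.02 km

Invert Athy's law: Z = ln(phi₀/phi) / k
Z = ln(0.4/0.12) / 0.24 = ln(3.333) / 0.24 = 1.2040 / 0.24 = 5.017 km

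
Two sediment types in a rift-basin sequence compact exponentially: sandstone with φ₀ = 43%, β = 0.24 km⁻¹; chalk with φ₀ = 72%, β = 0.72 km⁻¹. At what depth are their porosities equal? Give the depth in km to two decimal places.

1.07 km

Set φ₀ₐ e^(−βₐd) = φ₀ᵦ e^(−βᵦd) ⇒ ln(φ₀ₐ/φ₀ᵦ) = (βₐ − βᵦ)·d
d = ln(0.43/0.72) / (0.24 − 0.72) = -0.5155 / -0.48 = 1.074 km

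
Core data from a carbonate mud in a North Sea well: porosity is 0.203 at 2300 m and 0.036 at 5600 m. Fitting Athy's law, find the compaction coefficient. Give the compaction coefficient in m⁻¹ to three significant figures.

0.000524 m⁻¹

Working in km (1 km = 1000 m; k in km⁻¹ = k in m⁻¹ × 1000):
Athy: phi(z) = phi₀ e^(−kz) ⇒ phi₁/phi₂ = e^{k(z₂−z₁)} ⇒ k = ln(phi₁/phi₂)/(z₂−z₁)
k = ln(0.203/0.036) / (5.6 − 2.3) = ln(5.639) / 3.3 = 1.7297 / 3.3 = 0.5241 km⁻¹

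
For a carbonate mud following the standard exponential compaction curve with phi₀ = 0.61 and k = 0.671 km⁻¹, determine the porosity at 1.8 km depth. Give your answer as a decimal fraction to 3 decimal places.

0.182

phi = phi₀·exp(−k·d) = 0.61 × exp(−0.671 × 1.8) = 0.61 × exp(−1.208)
  = 0.61 × 0.2989 = 0.1823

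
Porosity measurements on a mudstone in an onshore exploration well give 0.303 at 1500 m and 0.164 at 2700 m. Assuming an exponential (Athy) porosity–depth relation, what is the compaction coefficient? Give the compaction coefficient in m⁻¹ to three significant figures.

0.000512 m⁻¹

Working in km (1 km = 1000 m; k in km⁻¹ = k in m⁻¹ × 1000):
Athy: φ(d) = φ₀ e^(−kd) ⇒ φ₁/φ₂ = e^{k(d₂−d₁)} ⇒ k = ln(φ₁/φ₂)/(d₂−d₁)
k = ln(0.303/0.164) / (2.7 − 1.5) = ln(1.848) / 1.2 = 0.6139 / 1.2 = 0.5116 km⁻¹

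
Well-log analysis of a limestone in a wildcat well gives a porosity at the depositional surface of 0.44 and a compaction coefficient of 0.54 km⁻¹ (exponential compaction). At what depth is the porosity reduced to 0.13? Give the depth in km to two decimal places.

2.26 km

Invert Athy's law: d = ln(n₀/n) / c
d = ln(0.44/0.13) / 0.54 = ln(3.385) / 0.54 = 1.2192 / 0.54 = 2.258 km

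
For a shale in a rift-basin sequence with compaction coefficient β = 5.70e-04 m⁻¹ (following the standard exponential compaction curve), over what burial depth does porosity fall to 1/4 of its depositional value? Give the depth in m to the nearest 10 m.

Working in km (1 km = 1000 m; β in km⁻¹ = β in m⁻¹ × 1000):
phi/phi₀ = 1/4 ⇒ exp(−β·z) = 1/4 ⇒ z = ln(4) / β
z = 1.3863 / 0.57 = 2.432 km

2430 m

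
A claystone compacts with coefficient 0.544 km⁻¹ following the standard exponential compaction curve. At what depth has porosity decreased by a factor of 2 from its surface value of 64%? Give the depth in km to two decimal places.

n/n₀ = 1/2 ⇒ exp(−β·d) = 1/2 ⇒ d = ln(2) / β
d = 0.6931 / 0.544 = 1.274 km

1.27 km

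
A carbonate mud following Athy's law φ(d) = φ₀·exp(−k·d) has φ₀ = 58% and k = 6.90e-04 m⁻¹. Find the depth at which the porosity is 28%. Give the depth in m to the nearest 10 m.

Working in km (1 km = 1000 m; k in km⁻¹ = k in m⁻¹ × 1000):
Invert Athy's law: d = ln(φ₀/φ) / k
d = ln(0.58/0.28) / 0.69 = ln(2.071) / 0.69 = 0.7282 / 0.69 = 1.055 km

1060 m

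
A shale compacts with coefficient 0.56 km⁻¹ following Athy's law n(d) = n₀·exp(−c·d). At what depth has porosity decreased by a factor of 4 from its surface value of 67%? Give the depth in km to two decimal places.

n/n₀ = 1/4 ⇒ exp(−c·d) = 1/4 ⇒ d = ln(4) / c
d = 1.3863 / 0.56 = 2.476 km

2.48 km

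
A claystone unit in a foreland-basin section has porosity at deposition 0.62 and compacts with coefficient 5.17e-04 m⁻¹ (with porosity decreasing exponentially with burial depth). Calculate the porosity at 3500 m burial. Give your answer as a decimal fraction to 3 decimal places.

Working in km (1 km = 1000 m; c in km⁻¹ = c in m⁻¹ × 1000):
n = n₀·exp(−c·z) = 0.62 × exp(−0.517 × 3.5) = 0.62 × exp(−1.81)
  = 0.62 × 0.1637 = 0.1015

0.102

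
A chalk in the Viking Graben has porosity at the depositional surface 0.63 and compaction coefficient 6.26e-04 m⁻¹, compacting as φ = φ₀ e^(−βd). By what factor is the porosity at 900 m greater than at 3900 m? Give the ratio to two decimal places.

6.54

Working in km (1 km = 1000 m; β in km⁻¹ = β in m⁻¹ × 1000):
φ(d₁)/φ(d₂) = e^(−β·d₁)/e^(−β·d₂) = e^{β(d₂−d₁)}
= exp(0.626 × 3) = exp(1.878) = 6.5404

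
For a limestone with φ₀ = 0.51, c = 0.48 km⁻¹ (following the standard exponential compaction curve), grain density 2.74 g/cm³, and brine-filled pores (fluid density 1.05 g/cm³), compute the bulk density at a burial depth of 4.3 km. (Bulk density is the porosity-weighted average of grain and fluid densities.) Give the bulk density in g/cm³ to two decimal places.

Porosity at depth: φ = 0.51·exp(−0.48×4.3) = 0.51×0.1269 = 0.0647
Bulk density: ρ_b = (1−φ)ρ_g + φ·ρ_f = 0.9353×2.74 + 0.0647×1.05
       = 2.563 + 0.068 = 2.631 g/cm³

2.63 g/cm³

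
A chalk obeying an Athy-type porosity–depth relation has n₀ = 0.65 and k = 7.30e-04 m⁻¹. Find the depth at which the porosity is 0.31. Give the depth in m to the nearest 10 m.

Working in km (1 km = 1000 m; k in km⁻¹ = k in m⁻¹ × 1000):
Invert Athy's law: d = ln(n₀/n) / k
d = ln(0.65/0.31) / 0.73 = ln(2.097) / 0.73 = 0.7404 / 0.73 = 1.014 km

1010 m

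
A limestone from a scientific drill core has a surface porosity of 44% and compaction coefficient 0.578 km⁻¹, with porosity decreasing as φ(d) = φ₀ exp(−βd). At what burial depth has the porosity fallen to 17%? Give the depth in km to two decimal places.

1.65 km

Invert Athy's law: d = ln(φ₀/φ) / β
d = ln(0.44/0.17) / 0.578 = ln(2.588) / 0.578 = 0.9510 / 0.578 = 1.645 km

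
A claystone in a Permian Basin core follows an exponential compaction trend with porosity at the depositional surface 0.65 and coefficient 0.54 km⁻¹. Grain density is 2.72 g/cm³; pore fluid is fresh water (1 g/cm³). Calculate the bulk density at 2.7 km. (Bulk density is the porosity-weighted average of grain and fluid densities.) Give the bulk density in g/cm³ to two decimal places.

Porosity at depth: φ = 0.65·exp(−0.54×2.7) = 0.65×0.2327 = 0.1513
Bulk density: ρ_b = (1−φ)ρ_g + φ·ρ_f = 0.8487×2.72 + 0.1513×1
       = 2.309 + 0.151 = 2.460 g/cm³

2.46 g/cm³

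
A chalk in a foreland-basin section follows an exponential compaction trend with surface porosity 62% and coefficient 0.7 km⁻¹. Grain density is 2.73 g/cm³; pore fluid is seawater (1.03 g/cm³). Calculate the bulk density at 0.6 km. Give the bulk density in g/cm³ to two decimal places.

Porosity at depth: phi = 0.62·exp(−0.7×0.6) = 0.62×0.6570 = 0.4074
Bulk density: ρ_b = (1−phi)ρ_g + phi·ρ_f = 0.5926×2.73 + 0.4074×1.03
       = 1.618 + 0.420 = 2.037 g/cm³

2.04 g/cm³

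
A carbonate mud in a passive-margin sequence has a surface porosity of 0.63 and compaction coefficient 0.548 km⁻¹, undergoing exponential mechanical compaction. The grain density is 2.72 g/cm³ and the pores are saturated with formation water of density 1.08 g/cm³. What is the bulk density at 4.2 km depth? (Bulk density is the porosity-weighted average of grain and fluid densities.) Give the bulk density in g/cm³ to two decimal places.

2.62 g/cm³

Porosity at depth: n = 0.63·exp(−0.548×4.2) = 0.63×0.1001 = 0.0631
Bulk density: ρ_b = (1−n)ρ_g + n·ρ_f = 0.9369×2.72 + 0.0631×1.08
       = 2.548 + 0.068 = 2.617 g/cm³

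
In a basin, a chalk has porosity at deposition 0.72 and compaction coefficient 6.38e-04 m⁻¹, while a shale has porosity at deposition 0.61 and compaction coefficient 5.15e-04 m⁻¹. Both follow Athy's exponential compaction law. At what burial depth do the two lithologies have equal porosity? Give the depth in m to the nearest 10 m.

1350 m

Working in km (1 km = 1000 m; β in km⁻¹ = β in m⁻¹ × 1000):
Set phi₀ₐ e^(−βₐz) = phi₀ᵦ e^(−βᵦz) ⇒ ln(phi₀ₐ/phi₀ᵦ) = (βₐ − βᵦ)·z
z = ln(0.72/0.61) / (0.638 − 0.515) = 0.1658 / 0.123 = 1.348 km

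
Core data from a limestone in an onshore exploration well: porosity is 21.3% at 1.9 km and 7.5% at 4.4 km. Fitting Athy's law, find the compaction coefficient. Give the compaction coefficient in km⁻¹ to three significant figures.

Athy: n(Z) = n₀ e^(−cZ) ⇒ n₁/n₂ = e^{c(Z₂−Z₁)} ⇒ c = ln(n₁/n₂)/(Z₂−Z₁)
c = ln(0.213/0.075) / (4.4 − 1.9) = ln(2.84) / 2.5 = 1.0438 / 2.5 = 0.4175 km⁻¹

0.418 km⁻¹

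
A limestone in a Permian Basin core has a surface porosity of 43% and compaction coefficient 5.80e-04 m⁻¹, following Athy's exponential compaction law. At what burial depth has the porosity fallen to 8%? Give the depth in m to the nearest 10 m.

2900 m

Working in km (1 km = 1000 m; β in km⁻¹ = β in m⁻¹ × 1000):
Invert Athy's law: Z = ln(n₀/n) / β
Z = ln(0.43/0.08) / 0.58 = ln(5.375) / 0.58 = 1.6818 / 0.58 = 2.900 km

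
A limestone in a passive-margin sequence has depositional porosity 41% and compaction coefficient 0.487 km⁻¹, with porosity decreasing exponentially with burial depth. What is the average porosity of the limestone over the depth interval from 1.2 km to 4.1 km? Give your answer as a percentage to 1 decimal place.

12.2%

⟨φ⟩ = (1/(z₂−z₁)) ∫ φ₀ e^(−cz) dz = φ₀·(e^(−c·z₁) − e^(−c·z₂)) / (c·(z₂−z₁))
e^(−0.487×1.2) = 0.5574; e^(−0.487×4.1) = 0.1358
⟨φ⟩ = 0.41 × (0.5574 − 0.1358) / (0.487 × 2.9) = 0.41 × 0.2986 = 0.1224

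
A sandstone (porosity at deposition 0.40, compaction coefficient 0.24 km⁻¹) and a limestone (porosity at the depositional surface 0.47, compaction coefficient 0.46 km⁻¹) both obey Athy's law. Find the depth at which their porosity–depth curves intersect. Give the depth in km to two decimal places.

0.73 km

Set n₀ₐ e^(−βₐd) = n₀ᵦ e^(−βᵦd) ⇒ ln(n₀ₐ/n₀ᵦ) = (βₐ − βᵦ)·d
d = ln(0.4/0.47) / (0.24 − 0.46) = -0.1613 / -0.22 = 0.733 km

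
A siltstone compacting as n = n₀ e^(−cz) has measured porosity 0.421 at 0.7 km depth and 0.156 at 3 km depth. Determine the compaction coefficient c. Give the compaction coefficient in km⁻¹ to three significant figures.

Athy: n(z) = n₀ e^(−cz) ⇒ n₁/n₂ = e^{c(z₂−z₁)} ⇒ c = ln(n₁/n₂)/(z₂−z₁)
c = ln(0.421/0.156) / (3 − 0.7) = ln(2.699) / 2.3 = 0.9928 / 2.3 = 0.4316 km⁻¹

0.432 km⁻¹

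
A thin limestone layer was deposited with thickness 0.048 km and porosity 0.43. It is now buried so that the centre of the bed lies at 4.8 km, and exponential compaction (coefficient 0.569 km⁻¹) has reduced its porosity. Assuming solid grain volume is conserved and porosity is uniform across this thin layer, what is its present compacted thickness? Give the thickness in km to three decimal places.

0.028 km

Porosity at 4.8 km: phi = 0.43·exp(−0.569×4.8) = 0.0280
Solid-volume conservation: h(1−phi) = h₀(1−phi₀) ⇒ h = h₀·(1−phi₀)/(1−phi)
h = 0.048 × (1 − 0.43)/(1 − 0.0280) = 0.048 × 0.5864 = 0.0281 km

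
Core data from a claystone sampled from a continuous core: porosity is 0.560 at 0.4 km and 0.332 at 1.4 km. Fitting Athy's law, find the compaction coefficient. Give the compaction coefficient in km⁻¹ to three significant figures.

Athy: n(z) = n₀ e^(−kz) ⇒ n₁/n₂ = e^{k(z₂−z₁)} ⇒ k = ln(n₁/n₂)/(z₂−z₁)
k = ln(0.56/0.332) / (1.4 − 0.4) = ln(1.687) / 1 = 0.5228 / 1 = 0.5228 km⁻¹

0.523 km⁻¹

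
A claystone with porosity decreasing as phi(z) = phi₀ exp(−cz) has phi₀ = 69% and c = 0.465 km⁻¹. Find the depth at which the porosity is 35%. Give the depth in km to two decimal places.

Invert Athy's law: z = ln(phi₀/phi) / c
z = ln(0.69/0.35) / 0.465 = ln(1.971) / 0.465 = 0.6788 / 0.465 = 1.460 km

1.46 km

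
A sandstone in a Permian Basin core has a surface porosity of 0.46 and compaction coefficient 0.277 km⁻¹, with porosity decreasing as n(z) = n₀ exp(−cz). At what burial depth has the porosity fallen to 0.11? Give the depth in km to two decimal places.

Invert Athy's law: z = ln(n₀/n) / c
z = ln(0.46/0.11) / 0.277 = ln(4.182) / 0.277 = 1.4307 / 0.277 = 5.165 km

5.17 km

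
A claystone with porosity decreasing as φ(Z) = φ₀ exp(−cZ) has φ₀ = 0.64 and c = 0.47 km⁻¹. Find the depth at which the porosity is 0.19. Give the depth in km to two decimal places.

2.58 km

Invert Athy's law: Z = ln(φ₀/φ) / c
Z = ln(0.64/0.19) / 0.47 = ln(3.368) / 0.47 = 1.2144 / 0.47 = 2.584 km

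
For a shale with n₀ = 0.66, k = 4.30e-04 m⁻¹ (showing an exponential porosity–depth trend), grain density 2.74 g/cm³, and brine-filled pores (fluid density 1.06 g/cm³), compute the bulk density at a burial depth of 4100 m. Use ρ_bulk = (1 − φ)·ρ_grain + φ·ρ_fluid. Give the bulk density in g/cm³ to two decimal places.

Working in km (1 km = 1000 m; k in km⁻¹ = k in m⁻¹ × 1000):
Porosity at depth: n = 0.66·exp(−0.43×4.1) = 0.66×0.1715 = 0.1132
Bulk density: ρ_b = (1−n)ρ_g + n·ρ_f = 0.8868×2.74 + 0.1132×1.06
       = 2.430 + 0.120 = 2.550 g/cm³

2.55 g/cm³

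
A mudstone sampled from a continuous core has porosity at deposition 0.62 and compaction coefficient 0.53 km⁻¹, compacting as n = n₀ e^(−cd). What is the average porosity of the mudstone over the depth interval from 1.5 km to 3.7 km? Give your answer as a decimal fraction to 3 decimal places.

⟨n⟩ = (1/(d₂−d₁)) ∫ n₀ e^(−cd) dd = n₀·(e^(−c·d₁) − e^(−c·d₂)) / (c·(d₂−d₁))
e^(−0.53×1.5) = 0.4516; e^(−0.53×3.7) = 0.1407
⟨n⟩ = 0.62 × (0.4516 − 0.1407) / (0.53 × 2.2) = 0.62 × 0.2666 = 0.1653

0.165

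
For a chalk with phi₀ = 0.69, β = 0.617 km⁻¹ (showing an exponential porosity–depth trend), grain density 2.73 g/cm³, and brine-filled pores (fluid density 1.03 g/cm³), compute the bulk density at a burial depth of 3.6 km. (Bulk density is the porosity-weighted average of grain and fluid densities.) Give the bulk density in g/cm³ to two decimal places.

Porosity at depth: phi = 0.69·exp(−0.617×3.6) = 0.69×0.1085 = 0.0749
Bulk density: ρ_b = (1−phi)ρ_g + phi·ρ_f = 0.9251×2.73 + 0.0749×1.03
       = 2.526 + 0.077 = 2.603 g/cm³

2.60 g/cm³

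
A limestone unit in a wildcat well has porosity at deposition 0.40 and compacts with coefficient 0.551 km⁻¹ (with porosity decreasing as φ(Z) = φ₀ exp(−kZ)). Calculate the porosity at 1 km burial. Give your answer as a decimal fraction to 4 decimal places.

φ = φ₀·exp(−k·Z) = 0.4 × exp(−0.551 × 1) = 0.4 × exp(−0.551)
  = 0.4 × 0.5764 = 0.2305

0.2305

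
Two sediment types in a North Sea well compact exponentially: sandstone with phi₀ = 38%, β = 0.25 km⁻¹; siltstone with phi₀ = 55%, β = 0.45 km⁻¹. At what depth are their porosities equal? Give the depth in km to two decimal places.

1.85 km

Set phi₀ₐ e^(−βₐz) = phi₀ᵦ e^(−βᵦz) ⇒ ln(phi₀ₐ/phi₀ᵦ) = (βₐ − βᵦ)·z
z = ln(0.38/0.55) / (0.25 − 0.45) = -0.3697 / -0.2 = 1.849 km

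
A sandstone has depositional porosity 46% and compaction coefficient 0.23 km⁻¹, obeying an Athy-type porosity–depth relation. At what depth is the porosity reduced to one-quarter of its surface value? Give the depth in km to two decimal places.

6.03 km

φ/φ₀ = 1/4 ⇒ exp(−k·Z) = 1/4 ⇒ Z = ln(4) / k
Z = 1.3863 / 0.23 = 6.027 km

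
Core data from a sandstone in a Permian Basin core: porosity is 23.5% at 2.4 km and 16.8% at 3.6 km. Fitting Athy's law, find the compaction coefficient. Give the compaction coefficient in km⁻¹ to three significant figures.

0.280 km⁻¹

Athy: phi(z) = phi₀ e^(−βz) ⇒ phi₁/phi₂ = e^{β(z₂−z₁)} ⇒ β = ln(phi₁/phi₂)/(z₂−z₁)
β = ln(0.235/0.168) / (3.6 − 2.4) = ln(1.399) / 1.2 = 0.3356 / 1.2 = 0.2797 km⁻¹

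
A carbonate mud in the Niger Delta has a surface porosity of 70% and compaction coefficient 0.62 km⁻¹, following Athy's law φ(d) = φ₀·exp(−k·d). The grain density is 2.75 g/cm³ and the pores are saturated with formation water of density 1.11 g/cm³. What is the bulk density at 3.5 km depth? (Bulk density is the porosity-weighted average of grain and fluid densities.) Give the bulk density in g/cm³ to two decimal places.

Porosity at depth: φ = 0.7·exp(−0.62×3.5) = 0.7×0.1142 = 0.0799
Bulk density: ρ_b = (1−φ)ρ_g + φ·ρ_f = 0.9201×2.75 + 0.0799×1.11
       = 2.530 + 0.089 = 2.619 g/cm³

2.62 g/cm³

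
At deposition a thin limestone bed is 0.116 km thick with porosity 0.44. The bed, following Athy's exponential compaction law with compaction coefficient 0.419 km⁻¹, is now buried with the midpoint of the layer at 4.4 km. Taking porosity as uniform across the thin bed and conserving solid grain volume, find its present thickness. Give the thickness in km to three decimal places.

0.070 km

Porosity at 4.4 km: phi = 0.44·exp(−0.419×4.4) = 0.0696
Solid-volume conservation: h(1−phi) = h₀(1−phi₀) ⇒ h = h₀·(1−phi₀)/(1−phi)
h = 0.116 × (1 − 0.44)/(1 − 0.0696) = 0.116 × 0.6019 = 0.0698 km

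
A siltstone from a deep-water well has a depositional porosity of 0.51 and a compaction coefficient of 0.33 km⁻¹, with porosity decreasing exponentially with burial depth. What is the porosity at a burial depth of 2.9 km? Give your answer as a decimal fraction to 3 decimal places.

phi = phi₀·exp(−β·d) = 0.51 × exp(−0.33 × 2.9) = 0.51 × exp(−0.957)
  = 0.51 × 0.3840 = 0.1959

0.196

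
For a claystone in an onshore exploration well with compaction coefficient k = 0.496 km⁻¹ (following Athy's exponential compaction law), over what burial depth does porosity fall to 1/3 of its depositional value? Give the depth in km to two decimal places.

2.21 km

n/n₀ = 1/3 ⇒ exp(−k·Z) = 1/3 ⇒ Z = ln(3) / k
Z = 1.0986 / 0.496 = 2.215 km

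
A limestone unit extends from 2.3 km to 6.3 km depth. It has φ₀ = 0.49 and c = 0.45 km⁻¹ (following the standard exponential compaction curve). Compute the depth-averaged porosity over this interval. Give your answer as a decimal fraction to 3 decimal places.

⟨φ⟩ = (1/(Z₂−Z₁)) ∫ φ₀ e^(−cZ) dZ = φ₀·(e^(−c·Z₁) − e^(−c·Z₂)) / (c·(Z₂−Z₁))
e^(−0.45×2.3) = 0.3552; e^(−0.45×6.3) = 0.0587
⟨φ⟩ = 0.49 × (0.3552 − 0.0587) / (0.45 × 4) = 0.49 × 0.1647 = 0.0807

0.081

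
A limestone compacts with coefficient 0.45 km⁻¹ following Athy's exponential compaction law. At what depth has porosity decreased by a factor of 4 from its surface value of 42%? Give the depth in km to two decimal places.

3.08 km

phi/phi₀ = 1/4 ⇒ exp(−β·Z) = 1/4 ⇒ Z = ln(4) / β
Z = 1.3863 / 0.45 = 3.081 km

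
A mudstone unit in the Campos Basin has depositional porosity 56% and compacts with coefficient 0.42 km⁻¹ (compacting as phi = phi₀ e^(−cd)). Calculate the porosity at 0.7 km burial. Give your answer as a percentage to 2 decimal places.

phi = phi₀·exp(−c·d) = 0.56 × exp(−0.42 × 0.7) = 0.56 × exp(−0.294)
  = 0.56 × 0.7453 = 0.4174

41.74%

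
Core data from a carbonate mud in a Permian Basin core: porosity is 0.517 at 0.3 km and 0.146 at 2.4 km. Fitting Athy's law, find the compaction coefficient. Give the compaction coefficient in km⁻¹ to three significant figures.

Athy: φ(z) = φ₀ e^(−βz) ⇒ φ₁/φ₂ = e^{β(z₂−z₁)} ⇒ β = ln(φ₁/φ₂)/(z₂−z₁)
β = ln(0.517/0.146) / (2.4 − 0.3) = ln(3.541) / 2.1 = 1.2644 / 2.1 = 0.6021 km⁻¹

0.602 km⁻¹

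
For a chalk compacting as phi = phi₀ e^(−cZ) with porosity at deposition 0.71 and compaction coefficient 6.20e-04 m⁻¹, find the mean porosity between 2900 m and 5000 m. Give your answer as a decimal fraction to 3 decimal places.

Working in km (1 km = 1000 m; c in km⁻¹ = c in m⁻¹ × 1000):
⟨phi⟩ = (1/(Z₂−Z₁)) ∫ phi₀ e^(−cZ) dZ = phi₀·(e^(−c·Z₁) − e^(−c·Z₂)) / (c·(Z₂−Z₁))
e^(−0.62×2.9) = 0.1656; e^(−0.62×5) = 0.0450
⟨phi⟩ = 0.71 × (0.1656 − 0.0450) / (0.62 × 2.1) = 0.71 × 0.0926 = 0.0658

0.066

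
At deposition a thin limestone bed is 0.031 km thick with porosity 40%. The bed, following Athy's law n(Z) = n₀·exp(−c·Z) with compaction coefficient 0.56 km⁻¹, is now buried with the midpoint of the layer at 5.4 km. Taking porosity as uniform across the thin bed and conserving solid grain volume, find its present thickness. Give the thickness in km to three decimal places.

0.019 km

Porosity at 5.4 km: n = 0.4·exp(−0.56×5.4) = 0.0194
Solid-volume conservation: h(1−n) = h₀(1−n₀) ⇒ h = h₀·(1−n₀)/(1−n)
h = 0.031 × (1 − 0.4)/(1 − 0.0194) = 0.031 × 0.6119 = 0.0190 km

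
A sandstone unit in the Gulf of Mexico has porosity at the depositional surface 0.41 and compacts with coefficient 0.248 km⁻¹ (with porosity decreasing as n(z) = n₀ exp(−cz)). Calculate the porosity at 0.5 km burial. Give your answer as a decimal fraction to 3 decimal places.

n = n₀·exp(−c·z) = 0.41 × exp(−0.248 × 0.5) = 0.41 × exp(−0.124)
  = 0.41 × 0.8834 = 0.3622

0.362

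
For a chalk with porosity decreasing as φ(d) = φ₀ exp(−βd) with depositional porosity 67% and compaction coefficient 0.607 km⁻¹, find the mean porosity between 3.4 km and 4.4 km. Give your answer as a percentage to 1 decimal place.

⟨φ⟩ = (1/(d₂−d₁)) ∫ φ₀ e^(−βd) dd = φ₀·(e^(−β·d₁) − e^(−β·d₂)) / (β·(d₂−d₁))
e^(−0.607×3.4) = 0.1270; e^(−0.607×4.4) = 0.0692
⟨φ⟩ = 0.67 × (0.1270 − 0.0692) / (0.607 × 1) = 0.67 × 0.0952 = 0.0638

6.4%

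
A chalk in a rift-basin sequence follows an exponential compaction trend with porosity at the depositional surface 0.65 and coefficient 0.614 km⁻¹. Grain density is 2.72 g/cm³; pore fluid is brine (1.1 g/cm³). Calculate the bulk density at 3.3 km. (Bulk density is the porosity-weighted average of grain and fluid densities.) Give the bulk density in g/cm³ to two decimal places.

Porosity at depth: phi = 0.65·exp(−0.614×3.3) = 0.65×0.1318 = 0.0857
Bulk density: ρ_b = (1−phi)ρ_g + phi·ρ_f = 0.9143×2.72 + 0.0857×1.1
       = 2.487 + 0.094 = 2.581 g/cm³

2.58 g/cm³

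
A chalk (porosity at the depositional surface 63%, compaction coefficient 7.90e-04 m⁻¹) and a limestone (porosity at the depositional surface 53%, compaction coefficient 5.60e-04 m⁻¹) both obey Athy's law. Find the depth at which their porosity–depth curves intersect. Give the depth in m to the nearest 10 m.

Working in km (1 km = 1000 m; k in km⁻¹ = k in m⁻¹ × 1000):
Set n₀ₐ e^(−kₐz) = n₀ᵦ e^(−kᵦz) ⇒ ln(n₀ₐ/n₀ᵦ) = (kₐ − kᵦ)·z
z = ln(0.63/0.53) / (0.79 − 0.56) = 0.1728 / 0.23 = 0.751 km

750 m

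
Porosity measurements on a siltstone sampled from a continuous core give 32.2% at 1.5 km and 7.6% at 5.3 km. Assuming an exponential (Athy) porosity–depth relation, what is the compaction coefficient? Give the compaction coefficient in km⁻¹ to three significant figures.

0.380 km⁻¹

Athy: φ(d) = φ₀ e^(−kd) ⇒ φ₁/φ₂ = e^{k(d₂−d₁)} ⇒ k = ln(φ₁/φ₂)/(d₂−d₁)
k = ln(0.322/0.076) / (5.3 − 1.5) = ln(4.237) / 3.8 = 1.4438 / 3.8 = 0.38 km⁻¹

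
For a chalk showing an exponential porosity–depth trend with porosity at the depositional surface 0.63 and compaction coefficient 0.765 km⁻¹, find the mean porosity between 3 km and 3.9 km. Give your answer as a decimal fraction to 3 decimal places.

0.046

⟨φ⟩ = (1/(Z₂−Z₁)) ∫ φ₀ e^(−cZ) dZ = φ₀·(e^(−c·Z₁) − e^(−c·Z₂)) / (c·(Z₂−Z₁))
e^(−0.765×3) = 0.1008; e^(−0.765×3.9) = 0.0506
⟨φ⟩ = 0.63 × (0.1008 − 0.0506) / (0.765 × 0.9) = 0.63 × 0.0728 = 0.0459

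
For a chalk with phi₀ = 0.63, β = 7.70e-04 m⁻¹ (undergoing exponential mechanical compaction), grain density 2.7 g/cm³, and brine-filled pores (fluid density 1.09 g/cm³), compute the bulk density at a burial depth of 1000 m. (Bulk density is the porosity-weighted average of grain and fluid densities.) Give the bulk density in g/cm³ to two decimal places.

2.23 g/cm³

Working in km (1 km = 1000 m; β in km⁻¹ = β in m⁻¹ × 1000):
Porosity at depth: phi = 0.63·exp(−0.77×1) = 0.63×0.4630 = 0.2917
Bulk density: ρ_b = (1−phi)ρ_g + phi·ρ_f = 0.7083×2.7 + 0.2917×1.09
       = 1.912 + 0.318 = 2.230 g/cm³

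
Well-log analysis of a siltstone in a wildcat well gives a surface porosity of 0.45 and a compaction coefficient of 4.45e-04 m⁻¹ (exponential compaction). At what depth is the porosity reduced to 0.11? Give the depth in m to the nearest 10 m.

Working in km (1 km = 1000 m; k in km⁻¹ = k in m⁻¹ × 1000):
Invert Athy's law: Z = ln(φ₀/φ) / k
Z = ln(0.45/0.11) / 0.445 = ln(4.091) / 0.445 = 1.4088 / 0.445 = 3.166 km

3170 m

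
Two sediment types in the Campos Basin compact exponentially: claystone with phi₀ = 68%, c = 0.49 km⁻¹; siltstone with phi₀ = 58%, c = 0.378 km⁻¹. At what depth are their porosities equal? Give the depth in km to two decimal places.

1.42 km

Set phi₀ₐ e^(−cₐd) = phi₀ᵦ e^(−cᵦd) ⇒ ln(phi₀ₐ/phi₀ᵦ) = (cₐ − cᵦ)·d
d = ln(0.68/0.58) / (0.49 − 0.378) = 0.1591 / 0.112 = 1.420 km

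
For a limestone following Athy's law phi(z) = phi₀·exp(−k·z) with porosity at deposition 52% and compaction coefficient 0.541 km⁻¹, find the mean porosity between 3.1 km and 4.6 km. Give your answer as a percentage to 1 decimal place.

⟨phi⟩ = (1/(z₂−z₁)) ∫ phi₀ e^(−kz) dz = phi₀·(e^(−k·z₁) − e^(−k·z₂)) / (k·(z₂−z₁))
e^(−0.541×3.1) = 0.1869; e^(−0.541×4.6) = 0.0830
⟨phi⟩ = 0.52 × (0.1869 − 0.0830) / (0.541 × 1.5) = 0.52 × 0.1280 = 0.0666

6.7%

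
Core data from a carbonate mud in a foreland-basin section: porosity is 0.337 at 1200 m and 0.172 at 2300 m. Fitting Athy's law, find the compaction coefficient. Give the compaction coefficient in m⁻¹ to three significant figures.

Working in km (1 km = 1000 m; k in km⁻¹ = k in m⁻¹ × 1000):
Athy: n(z) = n₀ e^(−kz) ⇒ n₁/n₂ = e^{k(z₂−z₁)} ⇒ k = ln(n₁/n₂)/(z₂−z₁)
k = ln(0.337/0.172) / (2.3 − 1.2) = ln(1.959) / 1.1 = 0.6726 / 1.1 = 0.6114 km⁻¹

0.000611 m⁻¹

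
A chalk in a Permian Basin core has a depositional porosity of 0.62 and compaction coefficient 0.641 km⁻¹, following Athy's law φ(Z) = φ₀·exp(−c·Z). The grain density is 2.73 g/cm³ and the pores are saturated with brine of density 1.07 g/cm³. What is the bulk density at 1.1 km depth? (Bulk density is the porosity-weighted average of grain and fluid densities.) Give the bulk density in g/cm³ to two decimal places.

Porosity at depth: φ = 0.62·exp(−0.641×1.1) = 0.62×0.4941 = 0.3063
Bulk density: ρ_b = (1−φ)ρ_g + φ·ρ_f = 0.6937×2.73 + 0.3063×1.07
       = 1.894 + 0.328 = 2.222 g/cm³

2.22 g/cm³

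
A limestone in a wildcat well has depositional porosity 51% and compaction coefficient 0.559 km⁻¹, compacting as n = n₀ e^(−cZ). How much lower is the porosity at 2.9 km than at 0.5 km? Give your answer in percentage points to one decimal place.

28.5 percentage points

n(0.5) = 0.51·e^(−0.559×0.5) = 0.3856
n(2.9) = 0.51·e^(−0.559×2.9) = 0.1008
Δn = 0.3856 − 0.1008 = 0.2848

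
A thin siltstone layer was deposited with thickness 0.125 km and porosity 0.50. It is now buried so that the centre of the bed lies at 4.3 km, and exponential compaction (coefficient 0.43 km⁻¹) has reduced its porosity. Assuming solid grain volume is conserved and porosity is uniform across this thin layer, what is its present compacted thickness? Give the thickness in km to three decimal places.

Porosity at 4.3 km: n = 0.5·exp(−0.43×4.3) = 0.0787
Solid-volume conservation: h(1−n) = h₀(1−n₀) ⇒ h = h₀·(1−n₀)/(1−n)
h = 0.125 × (1 − 0.5)/(1 − 0.0787) = 0.125 × 0.5427 = 0.0678 km

0.068 km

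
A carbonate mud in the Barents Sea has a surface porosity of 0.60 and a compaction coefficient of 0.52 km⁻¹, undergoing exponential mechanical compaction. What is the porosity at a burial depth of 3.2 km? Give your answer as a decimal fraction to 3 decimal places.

n = n₀·exp(−c·z) = 0.6 × exp(−0.52 × 3.2) = 0.6 × exp(−1.664)
  = 0.6 × 0.1894 = 0.1136

0.114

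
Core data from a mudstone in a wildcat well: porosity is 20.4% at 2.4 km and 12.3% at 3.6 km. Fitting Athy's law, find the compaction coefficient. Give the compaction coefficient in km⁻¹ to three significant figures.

Athy: n(z) = n₀ e^(−βz) ⇒ n₁/n₂ = e^{β(z₂−z₁)} ⇒ β = ln(n₁/n₂)/(z₂−z₁)
β = ln(0.204/0.123) / (3.6 − 2.4) = ln(1.659) / 1.2 = 0.5059 / 1.2 = 0.4216 km⁻¹

0.422 km⁻¹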